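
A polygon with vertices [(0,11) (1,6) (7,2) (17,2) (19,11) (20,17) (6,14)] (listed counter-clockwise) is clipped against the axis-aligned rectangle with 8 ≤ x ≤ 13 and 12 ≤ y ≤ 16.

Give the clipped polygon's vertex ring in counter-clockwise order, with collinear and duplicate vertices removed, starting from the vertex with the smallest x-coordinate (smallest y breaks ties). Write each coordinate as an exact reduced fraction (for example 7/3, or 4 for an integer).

Clipped polygon: [(8,12) (13,12) (13,31/2) (8,101/7)]

1. After x ≥ 8: [(8,2) (17,2) (19,11) (20,17) (8,101/7)]
2. After x ≤ 13: [(8,2) (13,2) (13,31/2) (8,101/7)]
3. After y ≥ 12: [(8,12) (13,12) (13,31/2) (8,101/7)]
4. After y ≤ 16: [(8,12) (13,12) (13,31/2) (8,101/7)]
5. Canonical ring: [(8,12) (13,12) (13,31/2) (8,101/7)]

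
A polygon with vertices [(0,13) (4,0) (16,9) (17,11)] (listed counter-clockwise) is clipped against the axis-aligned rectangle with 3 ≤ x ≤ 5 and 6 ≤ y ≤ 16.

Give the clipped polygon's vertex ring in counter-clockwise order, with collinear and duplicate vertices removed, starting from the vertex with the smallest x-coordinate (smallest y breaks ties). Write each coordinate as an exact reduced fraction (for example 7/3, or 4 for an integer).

1. After x ≥ 3: [(3,215/17) (3,13/4) (4,0) (16,9) (17,11)]
2. After x ≤ 5: [(5,211/17) (3,215/17) (3,13/4) (4,0) (5,3/4)]
3. After y ≥ 6: [(5,6) (5,211/17) (3,215/17) (3,6)]
4. After y ≤ 16: [(5,6) (5,211/17) (3,215/17) (3,6)]
5. Canonical ring: [(3,6) (5,6) (5,211/17) (3,215/17)]

Clipped polygon: [(3,6) (5,6) (5,211/17) (3,215/17)]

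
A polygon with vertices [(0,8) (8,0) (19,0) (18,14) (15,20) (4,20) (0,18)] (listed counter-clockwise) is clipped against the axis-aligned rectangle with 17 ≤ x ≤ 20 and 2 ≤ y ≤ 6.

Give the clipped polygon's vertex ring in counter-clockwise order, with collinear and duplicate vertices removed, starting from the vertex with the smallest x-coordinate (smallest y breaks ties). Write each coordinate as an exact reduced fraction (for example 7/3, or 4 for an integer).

Clipped polygon: [(17,2) (132/7,2) (130/7,6) (17,6)]

1. After x ≥ 17: [(17,0) (19,0) (18,14) (17,16)]
2. After x ≤ 20: [(17,0) (19,0) (18,14) (17,16)]
3. After y ≥ 2: [(17,2) (132/7,2) (18,14) (17,16)]
4. After y ≤ 6: [(17,6) (17,2) (132/7,2) (130/7,6)]
5. Canonical ring: [(17,2) (132/7,2) (130/7,6) (17,6)]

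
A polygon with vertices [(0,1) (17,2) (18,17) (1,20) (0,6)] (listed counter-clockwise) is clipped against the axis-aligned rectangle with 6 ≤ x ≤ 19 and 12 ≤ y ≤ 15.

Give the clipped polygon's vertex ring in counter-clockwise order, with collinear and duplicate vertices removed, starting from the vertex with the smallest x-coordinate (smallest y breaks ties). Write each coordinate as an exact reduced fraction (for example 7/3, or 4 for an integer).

1. After x ≥ 6: [(6,23/17) (17,2) (18,17) (6,325/17)]
2. After x ≤ 19: [(6,23/17) (17,2) (18,17) (6,325/17)]
3. After y ≥ 12: [(6,12) (53/3,12) (18,17) (6,325/17)]
4. After y ≤ 15: [(6,15) (6,12) (53/3,12) (268/15,15)]
5. Canonical ring: [(6,12) (53/3,12) (268/15,15) (6,15)]

Clipped polygon: [(6,12) (53/3,12) (268/15,15) (6,15)]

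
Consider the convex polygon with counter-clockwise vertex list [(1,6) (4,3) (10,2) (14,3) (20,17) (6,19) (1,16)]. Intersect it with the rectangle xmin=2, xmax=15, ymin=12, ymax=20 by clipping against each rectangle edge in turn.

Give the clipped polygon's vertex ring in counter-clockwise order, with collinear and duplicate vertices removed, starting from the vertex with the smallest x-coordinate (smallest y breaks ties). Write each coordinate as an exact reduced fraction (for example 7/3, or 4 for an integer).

Clipped polygon: [(2,12) (15,12) (15,124/7) (6,19) (2,83/5)]

1. After x ≥ 2: [(2,5) (4,3) (10,2) (14,3) (20,17) (6,19) (2,83/5)]
2. After x ≤ 15: [(2,5) (4,3) (10,2) (14,3) (15,16/3) (15,124/7) (6,19) (2,83/5)]
3. After y ≥ 12: [(2,12) (15,12) (15,124/7) (6,19) (2,83/5)]
4. After y ≤ 20: [(2,12) (15,12) (15,124/7) (6,19) (2,83/5)]
5. Canonical ring: [(2,12) (15,12) (15,124/7) (6,19) (2,83/5)]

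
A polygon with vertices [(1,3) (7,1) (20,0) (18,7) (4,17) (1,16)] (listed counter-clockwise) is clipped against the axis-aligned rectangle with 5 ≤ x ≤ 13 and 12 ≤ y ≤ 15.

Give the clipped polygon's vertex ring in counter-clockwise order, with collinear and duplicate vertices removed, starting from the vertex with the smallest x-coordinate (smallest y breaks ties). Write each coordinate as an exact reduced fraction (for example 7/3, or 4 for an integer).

1. After x ≥ 5: [(5,5/3) (7,1) (20,0) (18,7) (5,114/7)]
2. After x ≤ 13: [(5,5/3) (7,1) (13,7/13) (13,74/7) (5,114/7)]
3. After y ≥ 12: [(5,12) (11,12) (5,114/7)]
4. After y ≤ 15: [(5,15) (5,12) (11,12) (34/5,15)]
5. Canonical ring: [(5,12) (11,12) (34/5,15) (5,15)]

Clipped polygon: [(5,12) (11,12) (34/5,15) (5,15)]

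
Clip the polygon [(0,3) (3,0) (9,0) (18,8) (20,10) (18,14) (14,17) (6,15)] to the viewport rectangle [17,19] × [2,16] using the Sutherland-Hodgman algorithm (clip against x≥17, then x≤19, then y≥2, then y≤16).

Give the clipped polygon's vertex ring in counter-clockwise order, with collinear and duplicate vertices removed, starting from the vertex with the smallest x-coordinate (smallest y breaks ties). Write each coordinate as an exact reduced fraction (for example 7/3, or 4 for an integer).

Clipped polygon: [(17,64/9) (18,8) (19,9) (19,12) (18,14) (17,59/4)]

1. After x ≥ 17: [(17,64/9) (18,8) (20,10) (18,14) (17,59/4)]
2. After x ≤ 19: [(17,64/9) (18,8) (19,9) (19,12) (18,14) (17,59/4)]
3. After y ≥ 2: [(17,64/9) (18,8) (19,9) (19,12) (18,14) (17,59/4)]
4. After y ≤ 16: [(17,64/9) (18,8) (19,9) (19,12) (18,14) (17,59/4)]
5. Canonical ring: [(17,64/9) (18,8) (19,9) (19,12) (18,14) (17,59/4)]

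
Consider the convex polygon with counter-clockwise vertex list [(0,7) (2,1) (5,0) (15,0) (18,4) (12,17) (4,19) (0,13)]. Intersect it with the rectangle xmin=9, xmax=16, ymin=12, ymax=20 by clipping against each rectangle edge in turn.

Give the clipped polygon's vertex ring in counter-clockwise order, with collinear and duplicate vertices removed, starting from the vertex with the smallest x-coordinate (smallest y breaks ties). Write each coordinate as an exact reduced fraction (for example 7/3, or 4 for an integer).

Clipped polygon: [(9,12) (186/13,12) (12,17) (9,71/4)]

1. After x ≥ 9: [(9,0) (15,0) (18,4) (12,17) (9,71/4)]
2. After x ≤ 16: [(9,0) (15,0) (16,4/3) (16,25/3) (12,17) (9,71/4)]
3. After y ≥ 12: [(9,12) (186/13,12) (12,17) (9,71/4)]
4. After y ≤ 20: [(9,12) (186/13,12) (12,17) (9,71/4)]
5. Canonical ring: [(9,12) (186/13,12) (12,17) (9,71/4)]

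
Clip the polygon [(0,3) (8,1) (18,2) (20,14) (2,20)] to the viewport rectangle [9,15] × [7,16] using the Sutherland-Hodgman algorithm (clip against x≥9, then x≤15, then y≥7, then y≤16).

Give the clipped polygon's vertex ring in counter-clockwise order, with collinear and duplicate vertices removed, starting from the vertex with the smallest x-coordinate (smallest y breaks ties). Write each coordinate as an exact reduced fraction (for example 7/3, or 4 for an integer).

1. After x ≥ 9: [(9,11/10) (18,2) (20,14) (9,53/3)]
2. After x ≤ 15: [(9,11/10) (15,17/10) (15,47/3) (9,53/3)]
3. After y ≥ 7: [(9,7) (15,7) (15,47/3) (9,53/3)]
4. After y ≤ 16: [(9,16) (9,7) (15,7) (15,47/3) (14,16)]
5. Canonical ring: [(9,7) (15,7) (15,47/3) (14,16) (9,16)]

Clipped polygon: [(9,7) (15,7) (15,47/3) (14,16) (9,16)]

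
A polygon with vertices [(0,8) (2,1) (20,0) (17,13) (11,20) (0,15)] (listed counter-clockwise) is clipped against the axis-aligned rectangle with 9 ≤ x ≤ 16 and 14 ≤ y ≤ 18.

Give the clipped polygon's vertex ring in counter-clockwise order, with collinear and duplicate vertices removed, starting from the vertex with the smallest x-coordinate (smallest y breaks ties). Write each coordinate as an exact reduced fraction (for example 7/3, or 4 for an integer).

1. After x ≥ 9: [(9,11/18) (20,0) (17,13) (11,20) (9,210/11)]
2. After x ≤ 16: [(9,11/18) (16,2/9) (16,85/6) (11,20) (9,210/11)]
3. After y ≥ 14: [(9,14) (16,14) (16,85/6) (11,20) (9,210/11)]
4. After y ≤ 18: [(9,18) (9,14) (16,14) (16,85/6) (89/7,18)]
5. Canonical ring: [(9,14) (16,14) (16,85/6) (89/7,18) (9,18)]

Clipped polygon: [(9,14) (16,14) (16,85/6) (89/7,18) (9,18)]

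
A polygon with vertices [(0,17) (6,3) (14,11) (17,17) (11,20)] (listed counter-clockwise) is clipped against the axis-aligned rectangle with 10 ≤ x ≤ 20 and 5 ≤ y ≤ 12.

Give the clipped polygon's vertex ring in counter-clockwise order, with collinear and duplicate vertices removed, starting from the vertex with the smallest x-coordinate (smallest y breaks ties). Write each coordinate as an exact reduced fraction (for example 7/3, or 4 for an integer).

1. After x ≥ 10: [(10,217/11) (10,7) (14,11) (17,17) (11,20)]
2. After x ≤ 20: [(10,217/11) (10,7) (14,11) (17,17) (11,20)]
3. After y ≥ 5: [(10,217/11) (10,7) (14,11) (17,17) (11,20)]
4. After y ≤ 12: [(10,12) (10,7) (14,11) (29/2,12)]
5. Canonical ring: [(10,7) (14,11) (29/2,12) (10,12)]

Clipped polygon: [(10,7) (14,11) (29/2,12) (10,12)]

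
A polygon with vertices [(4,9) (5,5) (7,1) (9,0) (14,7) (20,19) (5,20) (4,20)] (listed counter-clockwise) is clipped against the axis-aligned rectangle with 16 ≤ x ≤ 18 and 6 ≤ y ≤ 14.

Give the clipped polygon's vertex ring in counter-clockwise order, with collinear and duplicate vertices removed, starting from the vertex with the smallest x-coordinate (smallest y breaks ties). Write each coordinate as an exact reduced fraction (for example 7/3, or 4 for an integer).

Clipped polygon: [(16,11) (35/2,14) (16,14)]

1. After x ≥ 16: [(16,11) (20,19) (16,289/15)]
2. After x ≤ 18: [(16,11) (18,15) (18,287/15) (16,289/15)]
3. After y ≥ 6: [(16,11) (18,15) (18,287/15) (16,289/15)]
4. After y ≤ 14: [(16,14) (16,11) (35/2,14)]
5. Canonical ring: [(16,11) (35/2,14) (16,14)]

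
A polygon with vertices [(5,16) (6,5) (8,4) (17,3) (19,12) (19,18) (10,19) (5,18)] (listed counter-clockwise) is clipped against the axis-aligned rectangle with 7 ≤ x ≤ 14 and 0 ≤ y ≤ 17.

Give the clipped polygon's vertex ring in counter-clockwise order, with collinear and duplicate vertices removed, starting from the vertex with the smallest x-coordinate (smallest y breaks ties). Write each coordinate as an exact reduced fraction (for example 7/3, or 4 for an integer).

Clipped polygon: [(7,9/2) (8,4) (14,10/3) (14,17) (7,17)]

1. After x ≥ 7: [(7,9/2) (8,4) (17,3) (19,12) (19,18) (10,19) (7,92/5)]
2. After x ≤ 14: [(7,9/2) (8,4) (14,10/3) (14,167/9) (10,19) (7,92/5)]
3. After y ≥ 0: [(7,9/2) (8,4) (14,10/3) (14,167/9) (10,19) (7,92/5)]
4. After y ≤ 17: [(7,17) (7,9/2) (8,4) (14,10/3) (14,17)]
5. Canonical ring: [(7,9/2) (8,4) (14,10/3) (14,17) (7,17)]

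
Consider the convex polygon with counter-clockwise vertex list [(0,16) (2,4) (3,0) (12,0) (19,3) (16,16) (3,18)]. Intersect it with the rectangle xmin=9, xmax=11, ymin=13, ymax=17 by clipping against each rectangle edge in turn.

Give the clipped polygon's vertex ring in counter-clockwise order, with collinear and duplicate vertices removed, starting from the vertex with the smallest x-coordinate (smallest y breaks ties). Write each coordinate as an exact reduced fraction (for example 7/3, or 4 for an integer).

Clipped polygon: [(9,13) (11,13) (11,218/13) (19/2,17) (9,17)]

1. After x ≥ 9: [(9,0) (12,0) (19,3) (16,16) (9,222/13)]
2. After x ≤ 11: [(9,0) (11,0) (11,218/13) (9,222/13)]
3. After y ≥ 13: [(9,13) (11,13) (11,218/13) (9,222/13)]
4. After y ≤ 17: [(9,17) (9,13) (11,13) (11,218/13) (19/2,17)]
5. Canonical ring: [(9,13) (11,13) (11,218/13) (19/2,17) (9,17)]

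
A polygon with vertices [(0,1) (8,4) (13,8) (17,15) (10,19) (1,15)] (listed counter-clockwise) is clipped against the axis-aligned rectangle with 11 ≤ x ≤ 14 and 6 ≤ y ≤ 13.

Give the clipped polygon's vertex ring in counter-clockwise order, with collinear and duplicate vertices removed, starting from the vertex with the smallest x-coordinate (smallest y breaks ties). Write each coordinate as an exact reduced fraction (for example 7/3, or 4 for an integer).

1. After x ≥ 11: [(11,32/5) (13,8) (17,15) (11,129/7)]
2. After x ≤ 14: [(11,32/5) (13,8) (14,39/4) (14,117/7) (11,129/7)]
3. After y ≥ 6: [(11,32/5) (13,8) (14,39/4) (14,117/7) (11,129/7)]
4. After y ≤ 13: [(11,13) (11,32/5) (13,8) (14,39/4) (14,13)]
5. Canonical ring: [(11,32/5) (13,8) (14,39/4) (14,13) (11,13)]

Clipped polygon: [(11,32/5) (13,8) (14,39/4) (14,13) (11,13)]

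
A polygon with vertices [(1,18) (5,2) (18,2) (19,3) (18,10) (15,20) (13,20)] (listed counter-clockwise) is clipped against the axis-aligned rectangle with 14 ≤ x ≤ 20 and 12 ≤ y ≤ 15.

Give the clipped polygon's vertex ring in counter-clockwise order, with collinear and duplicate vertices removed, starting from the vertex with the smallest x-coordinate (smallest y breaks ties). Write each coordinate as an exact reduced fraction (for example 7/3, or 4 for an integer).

Clipped polygon: [(14,12) (87/5,12) (33/2,15) (14,15)]

1. After x ≥ 14: [(14,2) (18,2) (19,3) (18,10) (15,20) (14,20)]
2. After x ≤ 20: [(14,2) (18,2) (19,3) (18,10) (15,20) (14,20)]
3. After y ≥ 12: [(14,12) (87/5,12) (15,20) (14,20)]
4. After y ≤ 15: [(14,15) (14,12) (87/5,12) (33/2,15)]
5. Canonical ring: [(14,12) (87/5,12) (33/2,15) (14,15)]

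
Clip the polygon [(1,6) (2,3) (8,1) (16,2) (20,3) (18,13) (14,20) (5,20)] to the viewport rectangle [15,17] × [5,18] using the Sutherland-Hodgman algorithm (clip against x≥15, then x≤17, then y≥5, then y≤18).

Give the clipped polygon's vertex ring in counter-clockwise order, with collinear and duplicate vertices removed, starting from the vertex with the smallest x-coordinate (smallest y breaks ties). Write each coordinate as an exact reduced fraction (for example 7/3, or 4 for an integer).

Clipped polygon: [(15,5) (17,5) (17,59/4) (106/7,18) (15,18)]

1. After x ≥ 15: [(15,15/8) (16,2) (20,3) (18,13) (15,73/4)]
2. After x ≤ 17: [(15,15/8) (16,2) (17,9/4) (17,59/4) (15,73/4)]
3. After y ≥ 5: [(15,5) (17,5) (17,59/4) (15,73/4)]
4. After y ≤ 18: [(15,18) (15,5) (17,5) (17,59/4) (106/7,18)]
5. Canonical ring: [(15,5) (17,5) (17,59/4) (106/7,18) (15,18)]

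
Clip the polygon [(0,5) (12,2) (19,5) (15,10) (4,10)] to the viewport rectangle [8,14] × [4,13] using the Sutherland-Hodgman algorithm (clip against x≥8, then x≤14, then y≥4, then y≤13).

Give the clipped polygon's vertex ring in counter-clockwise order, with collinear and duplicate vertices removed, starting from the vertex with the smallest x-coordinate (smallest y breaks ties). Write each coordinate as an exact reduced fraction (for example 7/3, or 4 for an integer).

Clipped polygon: [(8,4) (14,4) (14,10) (8,10)]

1. After x ≥ 8: [(8,3) (12,2) (19,5) (15,10) (8,10)]
2. After x ≤ 14: [(8,3) (12,2) (14,20/7) (14,10) (8,10)]
3. After y ≥ 4: [(8,4) (14,4) (14,10) (8,10)]
4. After y ≤ 13: [(8,4) (14,4) (14,10) (8,10)]
5. Canonical ring: [(8,4) (14,4) (14,10) (8,10)]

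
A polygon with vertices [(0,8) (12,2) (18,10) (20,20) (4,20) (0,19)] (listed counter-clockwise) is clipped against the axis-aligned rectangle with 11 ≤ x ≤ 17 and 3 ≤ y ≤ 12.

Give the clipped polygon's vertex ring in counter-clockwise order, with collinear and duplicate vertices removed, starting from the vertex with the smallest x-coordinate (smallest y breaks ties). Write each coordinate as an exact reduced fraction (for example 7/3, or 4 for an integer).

1. After x ≥ 11: [(11,5/2) (12,2) (18,10) (20,20) (11,20)]
2. After x ≤ 17: [(11,5/2) (12,2) (17,26/3) (17,20) (11,20)]
3. After y ≥ 3: [(11,3) (51/4,3) (17,26/3) (17,20) (11,20)]
4. After y ≤ 12: [(11,12) (11,3) (51/4,3) (17,26/3) (17,12)]
5. Canonical ring: [(11,3) (51/4,3) (17,26/3) (17,12) (11,12)]

Clipped polygon: [(11,3) (51/4,3) (17,26/3) (17,12) (11,12)]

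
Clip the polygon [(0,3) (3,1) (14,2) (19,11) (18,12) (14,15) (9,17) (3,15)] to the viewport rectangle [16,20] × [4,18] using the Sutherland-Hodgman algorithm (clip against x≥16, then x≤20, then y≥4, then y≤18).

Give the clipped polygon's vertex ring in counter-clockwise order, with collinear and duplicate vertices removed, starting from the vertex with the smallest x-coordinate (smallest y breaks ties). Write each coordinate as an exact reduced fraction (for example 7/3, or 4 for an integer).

1. After x ≥ 16: [(16,28/5) (19,11) (18,12) (16,27/2)]
2. After x ≤ 20: [(16,28/5) (19,11) (18,12) (16,27/2)]
3. After y ≥ 4: [(16,28/5) (19,11) (18,12) (16,27/2)]
4. After y ≤ 18: [(16,28/5) (19,11) (18,12) (16,27/2)]
5. Canonical ring: [(16,28/5) (19,11) (18,12) (16,27/2)]

Clipped polygon: [(16,28/5) (19,11) (18,12) (16,27/2)]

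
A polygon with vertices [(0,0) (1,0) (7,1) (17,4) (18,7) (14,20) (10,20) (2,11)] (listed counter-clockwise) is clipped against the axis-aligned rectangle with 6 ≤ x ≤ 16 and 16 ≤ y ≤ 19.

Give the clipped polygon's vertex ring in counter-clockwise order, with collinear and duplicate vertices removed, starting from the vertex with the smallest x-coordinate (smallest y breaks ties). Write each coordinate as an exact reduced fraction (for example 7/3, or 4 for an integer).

1. After x ≥ 6: [(6,5/6) (7,1) (17,4) (18,7) (14,20) (10,20) (6,31/2)]
2. After x ≤ 16: [(6,5/6) (7,1) (16,37/10) (16,27/2) (14,20) (10,20) (6,31/2)]
3. After y ≥ 16: [(198/13,16) (14,20) (10,20) (58/9,16)]
4. After y ≤ 19: [(198/13,16) (186/13,19) (82/9,19) (58/9,16)]
5. Canonical ring: [(58/9,16) (198/13,16) (186/13,19) (82/9,19)]

Clipped polygon: [(58/9,16) (198/13,16) (186/13,19) (82/9,19)]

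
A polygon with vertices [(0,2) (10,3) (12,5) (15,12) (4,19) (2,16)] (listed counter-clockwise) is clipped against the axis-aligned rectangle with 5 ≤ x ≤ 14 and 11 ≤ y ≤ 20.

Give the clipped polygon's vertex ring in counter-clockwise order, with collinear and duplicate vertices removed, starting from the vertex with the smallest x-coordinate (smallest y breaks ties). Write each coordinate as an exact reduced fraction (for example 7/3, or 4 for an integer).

1. After x ≥ 5: [(5,5/2) (10,3) (12,5) (15,12) (5,202/11)]
2. After x ≤ 14: [(5,5/2) (10,3) (12,5) (14,29/3) (14,139/11) (5,202/11)]
3. After y ≥ 11: [(5,11) (14,11) (14,139/11) (5,202/11)]
4. After y ≤ 20: [(5,11) (14,11) (14,139/11) (5,202/11)]
5. Canonical ring: [(5,11) (14,11) (14,139/11) (5,202/11)]

Clipped polygon: [(5,11) (14,11) (14,139/11) (5,202/11)]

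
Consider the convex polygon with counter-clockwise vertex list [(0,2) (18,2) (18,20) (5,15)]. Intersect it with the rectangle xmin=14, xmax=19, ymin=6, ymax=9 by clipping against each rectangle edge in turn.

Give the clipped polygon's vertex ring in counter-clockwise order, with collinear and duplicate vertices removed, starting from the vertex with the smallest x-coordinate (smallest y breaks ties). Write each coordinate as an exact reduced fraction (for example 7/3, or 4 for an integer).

Clipped polygon: [(14,6) (18,6) (18,9) (14,9)]

1. After x ≥ 14: [(14,2) (18,2) (18,20) (14,240/13)]
2. After x ≤ 19: [(14,2) (18,2) (18,20) (14,240/13)]
3. After y ≥ 6: [(14,6) (18,6) (18,20) (14,240/13)]
4. After y ≤ 9: [(14,9) (14,6) (18,6) (18,9)]
5. Canonical ring: [(14,6) (18,6) (18,9) (14,9)]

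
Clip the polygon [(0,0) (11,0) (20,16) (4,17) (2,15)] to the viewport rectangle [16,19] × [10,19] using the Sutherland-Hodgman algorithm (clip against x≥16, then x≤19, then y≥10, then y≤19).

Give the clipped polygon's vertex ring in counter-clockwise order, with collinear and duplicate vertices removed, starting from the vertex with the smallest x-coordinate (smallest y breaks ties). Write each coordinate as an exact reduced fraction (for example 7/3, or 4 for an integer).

Clipped polygon: [(16,10) (133/8,10) (19,128/9) (19,257/16) (16,65/4)]

1. After x ≥ 16: [(16,80/9) (20,16) (16,65/4)]
2. After x ≤ 19: [(16,80/9) (19,128/9) (19,257/16) (16,65/4)]
3. After y ≥ 10: [(16,10) (133/8,10) (19,128/9) (19,257/16) (16,65/4)]
4. After y ≤ 19: [(16,10) (133/8,10) (19,128/9) (19,257/16) (16,65/4)]
5. Canonical ring: [(16,10) (133/8,10) (19,128/9) (19,257/16) (16,65/4)]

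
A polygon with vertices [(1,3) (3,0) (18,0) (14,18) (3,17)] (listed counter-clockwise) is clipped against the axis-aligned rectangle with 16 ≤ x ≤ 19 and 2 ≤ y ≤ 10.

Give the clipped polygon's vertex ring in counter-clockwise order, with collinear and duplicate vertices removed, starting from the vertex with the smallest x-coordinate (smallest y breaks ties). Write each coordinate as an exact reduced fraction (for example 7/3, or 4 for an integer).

Clipped polygon: [(16,2) (158/9,2) (16,9)]

1. After x ≥ 16: [(16,0) (18,0) (16,9)]
2. After x ≤ 19: [(16,0) (18,0) (16,9)]
3. After y ≥ 2: [(16,2) (158/9,2) (16,9)]
4. After y ≤ 10: [(16,2) (158/9,2) (16,9)]
5. Canonical ring: [(16,2) (158/9,2) (16,9)]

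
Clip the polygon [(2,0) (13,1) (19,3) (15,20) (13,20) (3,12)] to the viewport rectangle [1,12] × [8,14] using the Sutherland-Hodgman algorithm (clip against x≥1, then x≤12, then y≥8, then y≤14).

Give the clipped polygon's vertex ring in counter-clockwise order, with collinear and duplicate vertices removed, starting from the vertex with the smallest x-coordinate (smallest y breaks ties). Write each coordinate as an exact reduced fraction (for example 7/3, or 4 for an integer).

1. After x ≥ 1: [(2,0) (13,1) (19,3) (15,20) (13,20) (3,12)]
2. After x ≤ 12: [(2,0) (12,10/11) (12,96/5) (3,12)]
3. After y ≥ 8: [(8/3,8) (12,8) (12,96/5) (3,12)]
4. After y ≤ 14: [(8/3,8) (12,8) (12,14) (11/2,14) (3,12)]
5. Canonical ring: [(8/3,8) (12,8) (12,14) (11/2,14) (3,12)]

Clipped polygon: [(8/3,8) (12,8) (12,14) (11/2,14) (3,12)]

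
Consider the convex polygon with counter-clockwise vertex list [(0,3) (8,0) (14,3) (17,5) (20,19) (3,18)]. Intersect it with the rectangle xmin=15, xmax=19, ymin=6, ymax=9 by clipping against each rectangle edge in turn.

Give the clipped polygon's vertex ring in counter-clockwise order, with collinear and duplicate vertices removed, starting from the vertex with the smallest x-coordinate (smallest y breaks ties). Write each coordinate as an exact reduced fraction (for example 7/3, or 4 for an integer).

Clipped polygon: [(15,6) (241/14,6) (125/7,9) (15,9)]

1. After x ≥ 15: [(15,11/3) (17,5) (20,19) (15,318/17)]
2. After x ≤ 19: [(15,11/3) (17,5) (19,43/3) (19,322/17) (15,318/17)]
3. After y ≥ 6: [(15,6) (241/14,6) (19,43/3) (19,322/17) (15,318/17)]
4. After y ≤ 9: [(15,9) (15,6) (241/14,6) (125/7,9)]
5. Canonical ring: [(15,6) (241/14,6) (125/7,9) (15,9)]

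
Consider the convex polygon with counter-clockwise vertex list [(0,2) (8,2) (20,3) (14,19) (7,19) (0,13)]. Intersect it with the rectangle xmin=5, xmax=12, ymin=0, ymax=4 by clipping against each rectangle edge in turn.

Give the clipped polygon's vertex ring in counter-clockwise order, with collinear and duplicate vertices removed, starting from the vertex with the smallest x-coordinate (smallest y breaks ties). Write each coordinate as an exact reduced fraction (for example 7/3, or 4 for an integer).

Clipped polygon: [(5,2) (8,2) (12,7/3) (12,4) (5,4)]

1. After x ≥ 5: [(5,2) (8,2) (20,3) (14,19) (7,19) (5,121/7)]
2. After x ≤ 12: [(5,2) (8,2) (12,7/3) (12,19) (7,19) (5,121/7)]
3. After y ≥ 0: [(5,2) (8,2) (12,7/3) (12,19) (7,19) (5,121/7)]
4. After y ≤ 4: [(5,4) (5,2) (8,2) (12,7/3) (12,4)]
5. Canonical ring: [(5,2) (8,2) (12,7/3) (12,4) (5,4)]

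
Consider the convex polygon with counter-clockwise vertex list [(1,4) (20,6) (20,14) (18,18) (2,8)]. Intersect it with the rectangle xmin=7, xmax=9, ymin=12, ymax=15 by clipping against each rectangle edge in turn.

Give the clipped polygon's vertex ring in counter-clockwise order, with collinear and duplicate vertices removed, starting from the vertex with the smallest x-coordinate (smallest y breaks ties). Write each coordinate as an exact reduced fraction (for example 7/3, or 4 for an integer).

1. After x ≥ 7: [(7,88/19) (20,6) (20,14) (18,18) (7,89/8)]
2. After x ≤ 9: [(7,88/19) (9,92/19) (9,99/8) (7,89/8)]
3. After y ≥ 12: [(9,12) (9,99/8) (42/5,12)]
4. After y ≤ 15: [(9,12) (9,99/8) (42/5,12)]
5. Canonical ring: [(42/5,12) (9,12) (9,99/8)]

Clipped polygon: [(42/5,12) (9,12) (9,99/8)]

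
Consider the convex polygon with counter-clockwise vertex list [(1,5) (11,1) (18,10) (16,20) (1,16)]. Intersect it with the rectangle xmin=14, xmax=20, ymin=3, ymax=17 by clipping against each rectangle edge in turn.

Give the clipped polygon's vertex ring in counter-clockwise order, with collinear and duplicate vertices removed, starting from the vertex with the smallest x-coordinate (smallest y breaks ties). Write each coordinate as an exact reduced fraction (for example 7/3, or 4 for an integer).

1. After x ≥ 14: [(14,34/7) (18,10) (16,20) (14,292/15)]
2. After x ≤ 20: [(14,34/7) (18,10) (16,20) (14,292/15)]
3. After y ≥ 3: [(14,34/7) (18,10) (16,20) (14,292/15)]
4. After y ≤ 17: [(14,17) (14,34/7) (18,10) (83/5,17)]
5. Canonical ring: [(14,34/7) (18,10) (83/5,17) (14,17)]

Clipped polygon: [(14,34/7) (18,10) (83/5,17) (14,17)]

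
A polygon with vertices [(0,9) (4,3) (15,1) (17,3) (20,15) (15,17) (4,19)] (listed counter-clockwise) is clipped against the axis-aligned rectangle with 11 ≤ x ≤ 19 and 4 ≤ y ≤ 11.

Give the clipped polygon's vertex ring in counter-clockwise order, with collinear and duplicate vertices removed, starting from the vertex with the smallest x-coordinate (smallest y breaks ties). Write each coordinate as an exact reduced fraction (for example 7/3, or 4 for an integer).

Clipped polygon: [(11,4) (69/4,4) (19,11) (11,11)]

1. After x ≥ 11: [(11,19/11) (15,1) (17,3) (20,15) (15,17) (11,195/11)]
2. After x ≤ 19: [(11,19/11) (15,1) (17,3) (19,11) (19,77/5) (15,17) (11,195/11)]
3. After y ≥ 4: [(11,4) (69/4,4) (19,11) (19,77/5) (15,17) (11,195/11)]
4. After y ≤ 11: [(11,11) (11,4) (69/4,4) (19,11) (19,11)]
5. Canonical ring: [(11,4) (69/4,4) (19,11) (11,11)]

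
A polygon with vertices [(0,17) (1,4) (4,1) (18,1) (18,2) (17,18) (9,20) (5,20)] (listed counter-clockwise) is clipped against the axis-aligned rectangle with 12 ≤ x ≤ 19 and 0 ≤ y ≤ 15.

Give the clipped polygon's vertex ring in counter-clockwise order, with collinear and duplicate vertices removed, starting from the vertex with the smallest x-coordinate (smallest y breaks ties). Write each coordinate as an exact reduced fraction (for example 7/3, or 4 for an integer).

Clipped polygon: [(12,1) (18,1) (18,2) (275/16,15) (12,15)]

1. After x ≥ 12: [(12,1) (18,1) (18,2) (17,18) (12,77/4)]
2. After x ≤ 19: [(12,1) (18,1) (18,2) (17,18) (12,77/4)]
3. After y ≥ 0: [(12,1) (18,1) (18,2) (17,18) (12,77/4)]
4. After y ≤ 15: [(12,15) (12,1) (18,1) (18,2) (275/16,15)]
5. Canonical ring: [(12,1) (18,1) (18,2) (275/16,15) (12,15)]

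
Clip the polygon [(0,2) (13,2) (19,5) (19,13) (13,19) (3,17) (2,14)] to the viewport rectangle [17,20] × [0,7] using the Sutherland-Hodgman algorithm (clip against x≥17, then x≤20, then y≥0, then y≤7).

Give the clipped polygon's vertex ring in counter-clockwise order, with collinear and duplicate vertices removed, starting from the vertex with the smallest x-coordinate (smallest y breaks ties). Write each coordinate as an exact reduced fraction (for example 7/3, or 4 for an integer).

1. After x ≥ 17: [(17,4) (19,5) (19,13) (17,15)]
2. After x ≤ 20: [(17,4) (19,5) (19,13) (17,15)]
3. After y ≥ 0: [(17,4) (19,5) (19,13) (17,15)]
4. After y ≤ 7: [(17,7) (17,4) (19,5) (19,7)]
5. Canonical ring: [(17,4) (19,5) (19,7) (17,7)]

Clipped polygon: [(17,4) (19,5) (19,7) (17,7)]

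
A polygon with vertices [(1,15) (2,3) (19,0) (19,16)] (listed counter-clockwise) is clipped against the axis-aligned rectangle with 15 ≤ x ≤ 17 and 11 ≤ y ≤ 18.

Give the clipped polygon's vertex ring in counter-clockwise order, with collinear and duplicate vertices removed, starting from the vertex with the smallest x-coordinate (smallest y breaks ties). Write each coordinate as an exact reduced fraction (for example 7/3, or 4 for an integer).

Clipped polygon: [(15,11) (17,11) (17,143/9) (15,142/9)]

1. After x ≥ 15: [(15,142/9) (15,12/17) (19,0) (19,16)]
2. After x ≤ 17: [(17,143/9) (15,142/9) (15,12/17) (17,6/17)]
3. After y ≥ 11: [(17,11) (17,143/9) (15,142/9) (15,11)]
4. After y ≤ 18: [(17,11) (17,143/9) (15,142/9) (15,11)]
5. Canonical ring: [(15,11) (17,11) (17,143/9) (15,142/9)]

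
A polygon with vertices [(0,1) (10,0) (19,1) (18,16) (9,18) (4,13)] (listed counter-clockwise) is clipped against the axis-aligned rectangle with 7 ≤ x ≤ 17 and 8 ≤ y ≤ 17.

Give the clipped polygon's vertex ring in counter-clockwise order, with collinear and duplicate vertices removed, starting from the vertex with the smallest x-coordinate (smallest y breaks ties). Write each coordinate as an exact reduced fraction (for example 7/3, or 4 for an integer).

Clipped polygon: [(7,8) (17,8) (17,146/9) (27/2,17) (8,17) (7,16)]

1. After x ≥ 7: [(7,3/10) (10,0) (19,1) (18,16) (9,18) (7,16)]
2. After x ≤ 17: [(7,3/10) (10,0) (17,7/9) (17,146/9) (9,18) (7,16)]
3. After y ≥ 8: [(7,8) (17,8) (17,146/9) (9,18) (7,16)]
4. After y ≤ 17: [(7,8) (17,8) (17,146/9) (27/2,17) (8,17) (7,16)]
5. Canonical ring: [(7,8) (17,8) (17,146/9) (27/2,17) (8,17) (7,16)]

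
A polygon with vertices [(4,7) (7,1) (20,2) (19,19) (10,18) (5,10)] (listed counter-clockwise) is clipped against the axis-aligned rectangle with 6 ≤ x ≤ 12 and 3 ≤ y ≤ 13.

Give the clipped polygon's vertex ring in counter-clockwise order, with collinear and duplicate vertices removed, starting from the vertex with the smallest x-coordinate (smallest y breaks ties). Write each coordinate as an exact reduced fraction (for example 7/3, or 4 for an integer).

Clipped polygon: [(6,3) (12,3) (12,13) (55/8,13) (6,58/5)]

1. After x ≥ 6: [(6,3) (7,1) (20,2) (19,19) (10,18) (6,58/5)]
2. After x ≤ 12: [(6,3) (7,1) (12,18/13) (12,164/9) (10,18) (6,58/5)]
3. After y ≥ 3: [(6,3) (6,3) (12,3) (12,164/9) (10,18) (6,58/5)]
4. After y ≤ 13: [(6,3) (6,3) (12,3) (12,13) (55/8,13) (6,58/5)]
5. Canonical ring: [(6,3) (12,3) (12,13) (55/8,13) (6,58/5)]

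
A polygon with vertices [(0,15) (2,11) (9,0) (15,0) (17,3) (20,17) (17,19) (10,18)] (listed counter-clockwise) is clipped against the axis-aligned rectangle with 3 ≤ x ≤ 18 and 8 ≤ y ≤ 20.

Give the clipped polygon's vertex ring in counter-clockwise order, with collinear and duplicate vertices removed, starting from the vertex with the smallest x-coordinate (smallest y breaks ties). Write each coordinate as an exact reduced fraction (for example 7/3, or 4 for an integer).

Clipped polygon: [(3,66/7) (43/11,8) (18,8) (18,55/3) (17,19) (10,18) (3,159/10)]

1. After x ≥ 3: [(3,159/10) (3,66/7) (9,0) (15,0) (17,3) (20,17) (17,19) (10,18)]
2. After x ≤ 18: [(3,159/10) (3,66/7) (9,0) (15,0) (17,3) (18,23/3) (18,55/3) (17,19) (10,18)]
3. After y ≥ 8: [(3,159/10) (3,66/7) (43/11,8) (18,8) (18,55/3) (17,19) (10,18)]
4. After y ≤ 20: [(3,159/10) (3,66/7) (43/11,8) (18,8) (18,55/3) (17,19) (10,18)]
5. Canonical ring: [(3,66/7) (43/11,8) (18,8) (18,55/3) (17,19) (10,18) (3,159/10)]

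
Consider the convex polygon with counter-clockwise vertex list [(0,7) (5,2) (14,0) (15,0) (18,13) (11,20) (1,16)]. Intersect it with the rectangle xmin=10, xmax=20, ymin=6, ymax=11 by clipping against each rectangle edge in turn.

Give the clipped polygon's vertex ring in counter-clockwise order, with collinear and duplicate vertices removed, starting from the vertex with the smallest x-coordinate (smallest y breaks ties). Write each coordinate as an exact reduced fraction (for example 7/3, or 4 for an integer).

1. After x ≥ 10: [(10,8/9) (14,0) (15,0) (18,13) (11,20) (10,98/5)]
2. After x ≤ 20: [(10,8/9) (14,0) (15,0) (18,13) (11,20) (10,98/5)]
3. After y ≥ 6: [(10,6) (213/13,6) (18,13) (11,20) (10,98/5)]
4. After y ≤ 11: [(10,11) (10,6) (213/13,6) (228/13,11)]
5. Canonical ring: [(10,6) (213/13,6) (228/13,11) (10,11)]

Clipped polygon: [(10,6) (213/13,6) (228/13,11) (10,11)]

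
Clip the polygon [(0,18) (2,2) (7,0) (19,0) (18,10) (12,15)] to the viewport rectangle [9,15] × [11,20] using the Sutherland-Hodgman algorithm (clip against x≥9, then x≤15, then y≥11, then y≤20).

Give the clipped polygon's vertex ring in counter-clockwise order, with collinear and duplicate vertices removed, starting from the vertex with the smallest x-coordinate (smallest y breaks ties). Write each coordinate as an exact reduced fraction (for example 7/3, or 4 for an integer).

Clipped polygon: [(9,11) (15,11) (15,25/2) (12,15) (9,63/4)]

1. After x ≥ 9: [(9,63/4) (9,0) (19,0) (18,10) (12,15)]
2. After x ≤ 15: [(9,63/4) (9,0) (15,0) (15,25/2) (12,15)]
3. After y ≥ 11: [(9,63/4) (9,11) (15,11) (15,25/2) (12,15)]
4. After y ≤ 20: [(9,63/4) (9,11) (15,11) (15,25/2) (12,15)]
5. Canonical ring: [(9,11) (15,11) (15,25/2) (12,15) (9,63/4)]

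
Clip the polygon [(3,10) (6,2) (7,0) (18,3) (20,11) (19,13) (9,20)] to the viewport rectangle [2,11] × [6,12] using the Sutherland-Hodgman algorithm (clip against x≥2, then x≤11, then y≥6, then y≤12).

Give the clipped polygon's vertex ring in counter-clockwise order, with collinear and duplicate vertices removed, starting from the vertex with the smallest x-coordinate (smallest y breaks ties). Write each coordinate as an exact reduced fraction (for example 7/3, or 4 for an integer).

1. After x ≥ 2: [(3,10) (6,2) (7,0) (18,3) (20,11) (19,13) (9,20)]
2. After x ≤ 11: [(3,10) (6,2) (7,0) (11,12/11) (11,93/5) (9,20)]
3. After y ≥ 6: [(3,10) (9/2,6) (11,6) (11,93/5) (9,20)]
4. After y ≤ 12: [(21/5,12) (3,10) (9/2,6) (11,6) (11,12)]
5. Canonical ring: [(3,10) (9/2,6) (11,6) (11,12) (21/5,12)]

Clipped polygon: [(3,10) (9/2,6) (11,6) (11,12) (21/5,12)]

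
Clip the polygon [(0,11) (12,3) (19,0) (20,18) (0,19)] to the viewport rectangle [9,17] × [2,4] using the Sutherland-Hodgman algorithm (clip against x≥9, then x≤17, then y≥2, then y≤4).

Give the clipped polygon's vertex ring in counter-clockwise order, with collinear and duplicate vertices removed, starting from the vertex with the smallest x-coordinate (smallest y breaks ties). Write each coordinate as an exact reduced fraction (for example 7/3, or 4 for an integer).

Clipped polygon: [(21/2,4) (12,3) (43/3,2) (17,2) (17,4)]

1. After x ≥ 9: [(9,5) (12,3) (19,0) (20,18) (9,371/20)]
2. After x ≤ 17: [(9,5) (12,3) (17,6/7) (17,363/20) (9,371/20)]
3. After y ≥ 2: [(9,5) (12,3) (43/3,2) (17,2) (17,363/20) (9,371/20)]
4. After y ≤ 4: [(21/2,4) (12,3) (43/3,2) (17,2) (17,4)]
5. Canonical ring: [(21/2,4) (12,3) (43/3,2) (17,2) (17,4)]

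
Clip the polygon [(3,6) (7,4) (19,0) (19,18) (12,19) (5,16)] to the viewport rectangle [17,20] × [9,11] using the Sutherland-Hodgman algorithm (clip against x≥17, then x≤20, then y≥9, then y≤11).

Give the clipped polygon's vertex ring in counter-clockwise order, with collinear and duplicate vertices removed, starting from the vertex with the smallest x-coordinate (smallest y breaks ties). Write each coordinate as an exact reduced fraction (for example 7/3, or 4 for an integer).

Clipped polygon: [(17,9) (19,9) (19,11) (17,11)]

1. After x ≥ 17: [(17,2/3) (19,0) (19,18) (17,128/7)]
2. After x ≤ 20: [(17,2/3) (19,0) (19,18) (17,128/7)]
3. After y ≥ 9: [(17,9) (19,9) (19,18) (17,128/7)]
4. After y ≤ 11: [(17,11) (17,9) (19,9) (19,11)]
5. Canonical ring: [(17,9) (19,9) (19,11) (17,11)]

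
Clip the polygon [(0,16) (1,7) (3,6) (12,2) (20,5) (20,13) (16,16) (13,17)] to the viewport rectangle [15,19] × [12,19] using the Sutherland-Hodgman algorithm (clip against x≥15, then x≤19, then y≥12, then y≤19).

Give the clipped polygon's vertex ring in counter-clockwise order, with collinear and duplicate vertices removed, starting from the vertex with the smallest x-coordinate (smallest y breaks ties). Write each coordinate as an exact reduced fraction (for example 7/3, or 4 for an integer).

1. After x ≥ 15: [(15,25/8) (20,5) (20,13) (16,16) (15,49/3)]
2. After x ≤ 19: [(15,25/8) (19,37/8) (19,55/4) (16,16) (15,49/3)]
3. After y ≥ 12: [(15,12) (19,12) (19,55/4) (16,16) (15,49/3)]
4. After y ≤ 19: [(15,12) (19,12) (19,55/4) (16,16) (15,49/3)]
5. Canonical ring: [(15,12) (19,12) (19,55/4) (16,16) (15,49/3)]

Clipped polygon: [(15,12) (19,12) (19,55/4) (16,16) (15,49/3)]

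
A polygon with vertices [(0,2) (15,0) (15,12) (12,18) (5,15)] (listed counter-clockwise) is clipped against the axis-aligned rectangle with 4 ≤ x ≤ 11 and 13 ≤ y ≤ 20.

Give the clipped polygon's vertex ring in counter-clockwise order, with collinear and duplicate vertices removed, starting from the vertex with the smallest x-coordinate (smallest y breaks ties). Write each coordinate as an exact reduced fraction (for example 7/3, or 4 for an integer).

Clipped polygon: [(55/13,13) (11,13) (11,123/7) (5,15)]

1. After x ≥ 4: [(4,62/5) (4,22/15) (15,0) (15,12) (12,18) (5,15)]
2. After x ≤ 11: [(4,62/5) (4,22/15) (11,8/15) (11,123/7) (5,15)]
3. After y ≥ 13: [(55/13,13) (11,13) (11,123/7) (5,15)]
4. After y ≤ 20: [(55/13,13) (11,13) (11,123/7) (5,15)]
5. Canonical ring: [(55/13,13) (11,13) (11,123/7) (5,15)]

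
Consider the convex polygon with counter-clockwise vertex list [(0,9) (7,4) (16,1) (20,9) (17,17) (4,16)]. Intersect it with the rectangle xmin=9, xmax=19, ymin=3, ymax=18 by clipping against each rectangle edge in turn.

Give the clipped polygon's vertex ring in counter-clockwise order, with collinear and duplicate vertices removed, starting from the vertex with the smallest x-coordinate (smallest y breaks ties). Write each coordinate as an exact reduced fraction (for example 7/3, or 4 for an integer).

Clipped polygon: [(9,10/3) (10,3) (17,3) (19,7) (19,35/3) (17,17) (9,213/13)]

1. After x ≥ 9: [(9,10/3) (16,1) (20,9) (17,17) (9,213/13)]
2. After x ≤ 19: [(9,10/3) (16,1) (19,7) (19,35/3) (17,17) (9,213/13)]
3. After y ≥ 3: [(9,10/3) (10,3) (17,3) (19,7) (19,35/3) (17,17) (9,213/13)]
4. After y ≤ 18: [(9,10/3) (10,3) (17,3) (19,7) (19,35/3) (17,17) (9,213/13)]
5. Canonical ring: [(9,10/3) (10,3) (17,3) (19,7) (19,35/3) (17,17) (9,213/13)]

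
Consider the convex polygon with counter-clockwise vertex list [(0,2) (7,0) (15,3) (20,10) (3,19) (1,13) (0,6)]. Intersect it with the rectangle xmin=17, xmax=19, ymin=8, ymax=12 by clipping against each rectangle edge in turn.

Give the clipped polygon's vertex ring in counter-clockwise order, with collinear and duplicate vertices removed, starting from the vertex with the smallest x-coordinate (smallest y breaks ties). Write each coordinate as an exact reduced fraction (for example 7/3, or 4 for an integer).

1. After x ≥ 17: [(17,29/5) (20,10) (17,197/17)]
2. After x ≤ 19: [(17,29/5) (19,43/5) (19,179/17) (17,197/17)]
3. After y ≥ 8: [(17,8) (130/7,8) (19,43/5) (19,179/17) (17,197/17)]
4. After y ≤ 12: [(17,8) (130/7,8) (19,43/5) (19,179/17) (17,197/17)]
5. Canonical ring: [(17,8) (130/7,8) (19,43/5) (19,179/17) (17,197/17)]

Clipped polygon: [(17,8) (130/7,8) (19,43/5) (19,179/17) (17,197/17)]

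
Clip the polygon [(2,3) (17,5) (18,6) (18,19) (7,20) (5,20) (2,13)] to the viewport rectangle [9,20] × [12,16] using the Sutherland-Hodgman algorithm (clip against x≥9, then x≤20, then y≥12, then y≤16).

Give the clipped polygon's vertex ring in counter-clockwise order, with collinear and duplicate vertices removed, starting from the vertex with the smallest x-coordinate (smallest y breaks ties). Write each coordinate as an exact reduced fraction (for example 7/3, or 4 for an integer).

1. After x ≥ 9: [(9,59/15) (17,5) (18,6) (18,19) (9,218/11)]
2. After x ≤ 20: [(9,59/15) (17,5) (18,6) (18,19) (9,218/11)]
3. After y ≥ 12: [(9,12) (18,12) (18,19) (9,218/11)]
4. After y ≤ 16: [(9,16) (9,12) (18,12) (18,16)]
5. Canonical ring: [(9,12) (18,12) (18,16) (9,16)]

Clipped polygon: [(9,12) (18,12) (18,16) (9,16)]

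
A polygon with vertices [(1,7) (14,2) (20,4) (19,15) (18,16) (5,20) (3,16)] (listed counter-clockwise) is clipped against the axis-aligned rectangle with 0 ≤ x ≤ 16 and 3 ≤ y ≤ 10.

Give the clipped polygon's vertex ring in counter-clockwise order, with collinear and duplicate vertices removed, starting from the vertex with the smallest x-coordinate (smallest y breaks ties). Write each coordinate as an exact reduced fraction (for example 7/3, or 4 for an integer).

1. After x ≥ 0: [(1,7) (14,2) (20,4) (19,15) (18,16) (5,20) (3,16)]
2. After x ≤ 16: [(1,7) (14,2) (16,8/3) (16,216/13) (5,20) (3,16)]
3. After y ≥ 3: [(1,7) (57/5,3) (16,3) (16,216/13) (5,20) (3,16)]
4. After y ≤ 10: [(5/3,10) (1,7) (57/5,3) (16,3) (16,10)]
5. Canonical ring: [(1,7) (57/5,3) (16,3) (16,10) (5/3,10)]

Clipped polygon: [(1,7) (57/5,3) (16,3) (16,10) (5/3,10)]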